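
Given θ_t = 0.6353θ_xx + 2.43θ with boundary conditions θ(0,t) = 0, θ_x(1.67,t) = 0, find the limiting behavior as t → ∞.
θ grows unboundedly. Reaction dominates diffusion (r=2.43 > κπ²/(4L²)≈0.56); solution grows exponentially.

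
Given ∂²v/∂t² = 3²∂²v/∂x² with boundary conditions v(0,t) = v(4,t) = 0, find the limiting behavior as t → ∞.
v oscillates (no decay). Energy is conserved; the solution oscillates indefinitely as standing waves.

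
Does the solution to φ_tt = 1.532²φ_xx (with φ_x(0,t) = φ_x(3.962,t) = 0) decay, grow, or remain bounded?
φ oscillates about a mean that drifts linearly in t (generically unbounded; no decay). There is no damping, so the nonconstant modes persist as standing waves (energy conserved, no decay). But with Neumann conditions at both ends the constant mode has eigenvalue 0: the spatial mean M(t) of φ satisfies M'' = 0, so M(t) = M(0) + M'(0)·t. Unless the initial velocity has zero mean (∫φ_t(x,0)dx = 0), the solution grows linearly in t (unbounded, though not exponentially); if it does have zero mean, the solution stays bounded and simply oscillates.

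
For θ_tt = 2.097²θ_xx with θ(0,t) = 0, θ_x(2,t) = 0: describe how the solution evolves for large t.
θ oscillates (no decay). Energy is conserved; the solution oscillates indefinitely as standing waves.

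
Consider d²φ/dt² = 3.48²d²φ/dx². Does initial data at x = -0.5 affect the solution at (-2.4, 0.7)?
Yes. The domain of dependence is [-4.836, 0.036], and -0.5 ∈ [-4.836, 0.036].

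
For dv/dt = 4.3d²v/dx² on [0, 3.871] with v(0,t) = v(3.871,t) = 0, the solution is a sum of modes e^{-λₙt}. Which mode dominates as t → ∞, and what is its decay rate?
Eigenvalues: λₙ = 4.3n²π²/3.871².
First three modes:
  n=1: λ₁ = 4.3π²/3.871² ≈ 2.832
  n=2: λ₂ = 17.2π²/3.871² ≈ 11.329 (4× faster decay)
  n=3: λ₃ = 38.7π²/3.871² ≈ 25.49 (9× faster decay)
As t → ∞, higher modes decay exponentially faster. The n=1 mode dominates: v ~ c₁ sin(πx/3.871) e^{-λ₁t}.
Decay rate: λ₁ = 4.3π²/3.871² ≈ 2.832.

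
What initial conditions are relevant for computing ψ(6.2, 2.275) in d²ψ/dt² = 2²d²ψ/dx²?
Domain of dependence: [1.65, 10.75]. Signals travel at speed 2, so data within |x - 6.2| ≤ 2·2.275 = 4.55 can reach the point.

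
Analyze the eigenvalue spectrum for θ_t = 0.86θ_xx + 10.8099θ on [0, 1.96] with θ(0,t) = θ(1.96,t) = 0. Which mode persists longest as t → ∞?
Eigenvalues: λₙ = 0.86n²π²/1.96² - 10.8099.
First three modes:
  n=1: λ₁ = 0.86π²/1.96² - 10.8099 ≈ -8.6
  n=2: λ₂ = 3.44π²/1.96² - 10.8099 ≈ -1.972
  n=3: λ₃ = 7.74π²/1.96² - 10.8099 ≈ 9.075
Since 0.86π²/1.96² ≈ 2.209 < 10.8099, λ₁ < 0.
The n=1 mode grows fastest (−λₙ is largest for n=1) → dominates.
Asymptotic: θ ~ c₁ sin(πx/1.96) e^{8.6t} (exponential growth at rate −λ₁ ≈ 8.6).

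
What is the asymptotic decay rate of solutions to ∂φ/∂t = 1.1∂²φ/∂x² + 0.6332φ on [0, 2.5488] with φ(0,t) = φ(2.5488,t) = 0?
Eigenvalues: λₙ = 1.1n²π²/2.5488² - 0.6332.
First three modes:
  n=1: λ₁ = 1.1π²/2.5488² - 0.6332 ≈ 1.038
  n=2: λ₂ = 4.4π²/2.5488² - 0.6332 ≈ 6.051
  n=3: λ₃ = 9.9π²/2.5488² - 0.6332 ≈ 14.407
Since 1.1π²/2.5488² ≈ 1.671 > 0.6332, all λₙ > 0.
The n=1 mode decays slowest → dominates as t → ∞.
Asymptotic: φ ~ c₁ sin(πx/2.5488) e^{-λ₁t} with decay rate λ₁ ≈ 1.038.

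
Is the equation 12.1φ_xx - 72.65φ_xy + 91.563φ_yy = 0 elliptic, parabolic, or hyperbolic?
Computing B² - 4AC with A = 12.1, B = -72.65, C = 91.563: discriminant = 846.3733 (positive). Answer: hyperbolic.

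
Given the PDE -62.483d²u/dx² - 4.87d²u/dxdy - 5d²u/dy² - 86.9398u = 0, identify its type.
The second-order coefficients are A = -62.483, B = -4.87, C = -5. Since B² - 4AC = -1225.9431 < 0, this is an elliptic PDE.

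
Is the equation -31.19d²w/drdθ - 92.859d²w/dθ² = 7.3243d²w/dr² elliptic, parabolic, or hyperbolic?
Rewriting in standard form: -7.3243d²w/dr² - 31.19d²w/drdθ - 92.859d²w/dθ² = 0. Computing B² - 4AC with A = -7.3243, B = -31.19, C = -92.859: discriminant = -1747.6925948 (negative). Answer: elliptic.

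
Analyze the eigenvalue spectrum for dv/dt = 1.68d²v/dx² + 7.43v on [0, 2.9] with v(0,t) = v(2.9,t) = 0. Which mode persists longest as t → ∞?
Eigenvalues: λₙ = 1.68n²π²/2.9² - 7.43.
First three modes:
  n=1: λ₁ = 1.68π²/2.9² - 7.43 ≈ -5.458
  n=2: λ₂ = 6.72π²/2.9² - 7.43 ≈ 0.456
  n=3: λ₃ = 15.12π²/2.9² - 7.43 ≈ 10.314
Since 1.68π²/2.9² ≈ 1.972 < 7.43, λ₁ < 0.
The n=1 mode grows fastest (−λₙ is largest for n=1) → dominates.
Asymptotic: v ~ c₁ sin(πx/2.9) e^{5.458t} (exponential growth at rate −λ₁ ≈ 5.458).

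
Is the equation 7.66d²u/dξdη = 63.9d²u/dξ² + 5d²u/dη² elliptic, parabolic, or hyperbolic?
Rewriting in standard form: -63.9d²u/dξ² + 7.66d²u/dξdη - 5d²u/dη² = 0. Computing B² - 4AC with A = -63.9, B = 7.66, C = -5: discriminant = -1219.3244 (negative). Answer: elliptic.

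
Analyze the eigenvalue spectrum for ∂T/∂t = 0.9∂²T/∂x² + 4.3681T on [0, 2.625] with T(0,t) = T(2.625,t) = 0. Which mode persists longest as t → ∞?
Eigenvalues: λₙ = 0.9n²π²/2.625² - 4.3681.
First three modes:
  n=1: λ₁ = 0.9π²/2.625² - 4.3681 ≈ -3.079
  n=2: λ₂ = 3.6π²/2.625² - 4.3681 ≈ 0.788
  n=3: λ₃ = 8.1π²/2.625² - 4.3681 ≈ 7.234
Since 0.9π²/2.625² ≈ 1.289 < 4.3681, λ₁ < 0.
The n=1 mode grows fastest (−λₙ is largest for n=1) → dominates.
Asymptotic: T ~ c₁ sin(πx/2.625) e^{3.079t} (exponential growth at rate −λ₁ ≈ 3.079).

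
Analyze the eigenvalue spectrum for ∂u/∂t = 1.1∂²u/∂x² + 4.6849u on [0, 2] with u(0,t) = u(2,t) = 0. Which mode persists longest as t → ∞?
Eigenvalues: λₙ = 1.1n²π²/2² - 4.6849.
First three modes:
  n=1: λ₁ = 1.1π²/2² - 4.6849 ≈ -1.971
  n=2: λ₂ = 4.4π²/2² - 4.6849 ≈ 6.172
  n=3: λ₃ = 9.9π²/2² - 4.6849 ≈ 19.742
Since 1.1π²/2² ≈ 2.714 < 4.6849, λ₁ < 0.
The n=1 mode grows fastest (−λₙ is largest for n=1) → dominates.
Asymptotic: u ~ c₁ sin(πx/2) e^{1.971t} (exponential growth at rate −λ₁ ≈ 1.971).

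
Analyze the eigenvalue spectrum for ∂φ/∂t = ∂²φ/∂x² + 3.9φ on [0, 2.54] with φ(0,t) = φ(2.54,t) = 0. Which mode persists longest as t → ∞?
Eigenvalues: λₙ = n²π²/2.54² - 3.9.
First three modes:
  n=1: λ₁ = π²/2.54² - 3.9 ≈ -2.37
  n=2: λ₂ = 4π²/2.54² - 3.9 ≈ 2.219
  n=3: λ₃ = 9π²/2.54² - 3.9 ≈ 9.868
Since π²/2.54² ≈ 1.53 < 3.9, λ₁ < 0.
The n=1 mode grows fastest (−λₙ is largest for n=1) → dominates.
Asymptotic: φ ~ c₁ sin(πx/2.54) e^{2.37t} (exponential growth at rate −λ₁ ≈ 2.37).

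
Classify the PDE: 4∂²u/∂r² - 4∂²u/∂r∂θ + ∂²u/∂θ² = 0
A = 4, B = -4, C = 1. Discriminant B² - 4AC = 0. Since 0 = 0, parabolic.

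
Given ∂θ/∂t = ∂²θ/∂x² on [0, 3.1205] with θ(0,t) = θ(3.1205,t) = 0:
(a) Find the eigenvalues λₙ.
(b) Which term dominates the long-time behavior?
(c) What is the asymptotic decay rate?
Eigenvalues: λₙ = n²π²/3.1205².
First three modes:
  n=1: λ₁ = π²/3.1205² ≈ 1.014
  n=2: λ₂ = 4π²/3.1205² ≈ 4.054 (4× faster decay)
  n=3: λ₃ = 9π²/3.1205² ≈ 9.122 (9× faster decay)
As t → ∞, higher modes decay exponentially faster. The n=1 mode dominates: θ ~ c₁ sin(πx/3.1205) e^{-λ₁t}.
Decay rate: λ₁ = π²/3.1205² ≈ 1.014.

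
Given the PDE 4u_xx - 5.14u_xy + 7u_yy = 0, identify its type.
The second-order coefficients are A = 4, B = -5.14, C = 7. Since B² - 4AC = -85.5804 < 0, this is an elliptic PDE.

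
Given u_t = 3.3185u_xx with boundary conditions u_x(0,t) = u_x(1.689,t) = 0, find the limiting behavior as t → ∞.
u → constant (steady state). Heat is conserved (no flux at boundaries); solution approaches the spatial average.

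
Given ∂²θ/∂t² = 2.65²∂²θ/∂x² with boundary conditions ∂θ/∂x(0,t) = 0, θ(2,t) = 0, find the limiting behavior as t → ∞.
θ oscillates (no decay). Energy is conserved; the solution oscillates indefinitely as standing waves.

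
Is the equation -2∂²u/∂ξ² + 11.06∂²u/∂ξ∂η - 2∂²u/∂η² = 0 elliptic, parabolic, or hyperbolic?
Computing B² - 4AC with A = -2, B = 11.06, C = -2: discriminant = 106.3236 (positive). Answer: hyperbolic.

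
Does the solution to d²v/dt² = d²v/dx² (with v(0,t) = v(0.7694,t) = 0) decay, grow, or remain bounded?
v oscillates (no decay). Energy is conserved; the solution oscillates indefinitely as standing waves.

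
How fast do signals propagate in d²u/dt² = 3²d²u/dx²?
Speed = 3. Information travels along characteristics x = x₀ ± 3t.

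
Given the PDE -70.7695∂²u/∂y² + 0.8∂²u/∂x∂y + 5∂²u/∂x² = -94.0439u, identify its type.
Rewriting in standard form: 5∂²u/∂x² + 0.8∂²u/∂x∂y - 70.7695∂²u/∂y² + 94.0439u = 0. The second-order coefficients are A = 5, B = 0.8, C = -70.7695. Since B² - 4AC = 1416.03 > 0, this is a hyperbolic PDE.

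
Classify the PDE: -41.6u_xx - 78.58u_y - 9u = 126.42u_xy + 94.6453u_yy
Rewriting in standard form: -41.6u_xx - 126.42u_xy - 94.6453u_yy - 78.58u_y - 9u = 0. A = -41.6, B = -126.42, C = -94.6453. Discriminant B² - 4AC = 233.03848. Since 233.03848 > 0, hyperbolic.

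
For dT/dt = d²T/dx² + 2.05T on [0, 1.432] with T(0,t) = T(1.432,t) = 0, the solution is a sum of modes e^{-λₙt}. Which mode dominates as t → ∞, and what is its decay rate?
Eigenvalues: λₙ = n²π²/1.432² - 2.05.
First three modes:
  n=1: λ₁ = π²/1.432² - 2.05 ≈ 2.763
  n=2: λ₂ = 4π²/1.432² - 2.05 ≈ 17.202
  n=3: λ₃ = 9π²/1.432² - 2.05 ≈ 41.267
Since π²/1.432² ≈ 4.813 > 2.05, all λₙ > 0.
The n=1 mode decays slowest → dominates as t → ∞.
Asymptotic: T ~ c₁ sin(πx/1.432) e^{-λ₁t} with decay rate λ₁ ≈ 2.763.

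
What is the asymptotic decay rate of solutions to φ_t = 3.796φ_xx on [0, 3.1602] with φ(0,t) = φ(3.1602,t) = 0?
Eigenvalues: λₙ = 3.796n²π²/3.1602².
First three modes:
  n=1: λ₁ = 3.796π²/3.1602² ≈ 3.751
  n=2: λ₂ = 15.184π²/3.1602² ≈ 15.006 (4× faster decay)
  n=3: λ₃ = 34.164π²/3.1602² ≈ 33.763 (9× faster decay)
As t → ∞, higher modes decay exponentially faster. The n=1 mode dominates: φ ~ c₁ sin(πx/3.1602) e^{-λ₁t}.
Decay rate: λ₁ = 3.796π²/3.1602² ≈ 3.751.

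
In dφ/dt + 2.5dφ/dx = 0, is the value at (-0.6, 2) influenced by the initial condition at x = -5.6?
Yes. The characteristic through (-0.6, 2) passes through x = -5.6.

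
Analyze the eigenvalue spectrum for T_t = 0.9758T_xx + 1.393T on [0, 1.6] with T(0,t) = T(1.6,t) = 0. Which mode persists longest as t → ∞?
Eigenvalues: λₙ = 0.9758n²π²/1.6² - 1.393.
First three modes:
  n=1: λ₁ = 0.9758π²/1.6² - 1.393 ≈ 2.369
  n=2: λ₂ = 3.9032π²/1.6² - 1.393 ≈ 13.655
  n=3: λ₃ = 8.7822π²/1.6² - 1.393 ≈ 32.465
Since 0.9758π²/1.6² ≈ 3.762 > 1.393, all λₙ > 0.
The n=1 mode decays slowest → dominates as t → ∞.
Asymptotic: T ~ c₁ sin(πx/1.6) e^{-λ₁t} with decay rate λ₁ ≈ 2.369.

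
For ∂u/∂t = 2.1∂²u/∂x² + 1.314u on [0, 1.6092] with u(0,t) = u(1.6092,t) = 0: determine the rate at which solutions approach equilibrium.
Eigenvalues: λₙ = 2.1n²π²/1.6092² - 1.314.
First three modes:
  n=1: λ₁ = 2.1π²/1.6092² - 1.314 ≈ 6.69
  n=2: λ₂ = 8.4π²/1.6092² - 1.314 ≈ 30.701
  n=3: λ₃ = 18.9π²/1.6092² - 1.314 ≈ 70.721
Since 2.1π²/1.6092² ≈ 8.004 > 1.314, all λₙ > 0.
The n=1 mode decays slowest → dominates as t → ∞.
Asymptotic: u ~ c₁ sin(πx/1.6092) e^{-λ₁t} with decay rate λ₁ ≈ 6.69.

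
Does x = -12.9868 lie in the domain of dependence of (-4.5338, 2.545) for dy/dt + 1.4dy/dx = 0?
No. Only data at x = -8.0968 affects (-4.5338, 2.545). Advection has one-way propagation along characteristics.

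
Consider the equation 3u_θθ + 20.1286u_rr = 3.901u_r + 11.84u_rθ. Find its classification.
Rewriting in standard form: 20.1286u_rr - 11.84u_rθ + 3u_θθ - 3.901u_r = 0. Elliptic. (A = 20.1286, B = -11.84, C = 3 gives B² - 4AC = -101.3576.)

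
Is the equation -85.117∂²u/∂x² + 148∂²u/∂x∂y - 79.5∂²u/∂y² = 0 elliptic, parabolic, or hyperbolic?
Computing B² - 4AC with A = -85.117, B = 148, C = -79.5: discriminant = -5163.206 (negative). Answer: elliptic.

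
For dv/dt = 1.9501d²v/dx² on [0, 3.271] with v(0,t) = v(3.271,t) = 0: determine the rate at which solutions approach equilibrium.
Eigenvalues: λₙ = 1.9501n²π²/3.271².
First three modes:
  n=1: λ₁ = 1.9501π²/3.271² ≈ 1.799
  n=2: λ₂ = 7.8004π²/3.271² ≈ 7.195 (4× faster decay)
  n=3: λ₃ = 17.5509π²/3.271² ≈ 16.19 (9× faster decay)
As t → ∞, higher modes decay exponentially faster. The n=1 mode dominates: v ~ c₁ sin(πx/3.271) e^{-λ₁t}.
Decay rate: λ₁ = 1.9501π²/3.271² ≈ 1.799.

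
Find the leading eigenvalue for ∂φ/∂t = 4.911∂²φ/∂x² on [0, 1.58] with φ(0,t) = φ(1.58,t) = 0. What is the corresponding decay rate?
Eigenvalues: λₙ = 4.911n²π²/1.58².
First three modes:
  n=1: λ₁ = 4.911π²/1.58² ≈ 19.416
  n=2: λ₂ = 19.644π²/1.58² ≈ 77.663 (4× faster decay)
  n=3: λ₃ = 44.199π²/1.58² ≈ 174.742 (9× faster decay)
As t → ∞, higher modes decay exponentially faster. The n=1 mode dominates: φ ~ c₁ sin(πx/1.58) e^{-λ₁t}.
Decay rate: λ₁ = 4.911π²/1.58² ≈ 19.416.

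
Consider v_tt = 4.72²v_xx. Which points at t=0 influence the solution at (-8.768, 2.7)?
Domain of dependence: [-21.512, 3.976]. Signals travel at speed 4.72, so data within |x - -8.768| ≤ 4.72·2.7 = 12.744 can reach the point.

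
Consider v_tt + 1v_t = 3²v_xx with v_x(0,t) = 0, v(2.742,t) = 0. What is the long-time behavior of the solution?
As t → ∞, v → 0. Damping (γ=1) dissipates energy; oscillations decay exponentially.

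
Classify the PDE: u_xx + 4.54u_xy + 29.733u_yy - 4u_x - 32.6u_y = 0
A = 1, B = 4.54, C = 29.733. Discriminant B² - 4AC = -98.3204. Since -98.3204 < 0, elliptic.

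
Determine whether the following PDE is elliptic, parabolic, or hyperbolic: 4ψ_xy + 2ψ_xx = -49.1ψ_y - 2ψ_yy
Rewriting in standard form: 2ψ_xx + 4ψ_xy + 2ψ_yy + 49.1ψ_y = 0. Coefficients: A = 2, B = 4, C = 2. B² - 4AC = 0, which is zero, so the equation is parabolic.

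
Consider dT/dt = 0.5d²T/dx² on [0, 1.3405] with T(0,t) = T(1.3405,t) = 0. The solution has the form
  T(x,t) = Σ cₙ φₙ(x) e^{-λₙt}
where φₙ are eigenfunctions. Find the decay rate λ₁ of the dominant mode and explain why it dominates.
Eigenvalues: λₙ = 0.5n²π²/1.3405².
First three modes:
  n=1: λ₁ = 0.5π²/1.3405² ≈ 2.746
  n=2: λ₂ = 2π²/1.3405² ≈ 10.985 (4× faster decay)
  n=3: λ₃ = 4.5π²/1.3405² ≈ 24.716 (9× faster decay)
As t → ∞, higher modes decay exponentially faster. The n=1 mode dominates: T ~ c₁ sin(πx/1.3405) e^{-λ₁t}.
Decay rate: λ₁ = 0.5π²/1.3405² ≈ 2.746.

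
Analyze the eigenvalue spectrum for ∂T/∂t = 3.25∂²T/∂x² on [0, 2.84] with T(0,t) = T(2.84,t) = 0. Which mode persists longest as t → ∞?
Eigenvalues: λₙ = 3.25n²π²/2.84².
First three modes:
  n=1: λ₁ = 3.25π²/2.84² ≈ 3.977
  n=2: λ₂ = 13π²/2.84² ≈ 15.908 (4× faster decay)
  n=3: λ₃ = 29.25π²/2.84² ≈ 35.792 (9× faster decay)
As t → ∞, higher modes decay exponentially faster. The n=1 mode dominates: T ~ c₁ sin(πx/2.84) e^{-λ₁t}.
Decay rate: λ₁ = 3.25π²/2.84² ≈ 3.977.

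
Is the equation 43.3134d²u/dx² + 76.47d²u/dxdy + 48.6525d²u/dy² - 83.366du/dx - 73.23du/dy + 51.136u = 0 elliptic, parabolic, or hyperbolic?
Computing B² - 4AC with A = 43.3134, B = 76.47, C = 48.6525: discriminant = -2581.559874 (negative). Answer: elliptic.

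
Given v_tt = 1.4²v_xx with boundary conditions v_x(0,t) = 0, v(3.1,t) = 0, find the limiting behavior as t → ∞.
v oscillates (no decay). Energy is conserved; the solution oscillates indefinitely as standing waves.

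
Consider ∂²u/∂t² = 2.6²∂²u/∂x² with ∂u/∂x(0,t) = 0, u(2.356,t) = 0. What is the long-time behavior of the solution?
As t → ∞, u oscillates (no decay). Energy is conserved; the solution oscillates indefinitely as standing waves.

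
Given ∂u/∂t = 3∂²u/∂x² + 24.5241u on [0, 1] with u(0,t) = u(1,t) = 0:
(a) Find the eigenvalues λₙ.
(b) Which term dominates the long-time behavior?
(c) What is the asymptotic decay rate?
Eigenvalues: λₙ = 3n²π²/1² - 24.5241.
First three modes:
  n=1: λ₁ = 3π² - 24.5241 ≈ 5.085
  n=2: λ₂ = 12π² - 24.5241 ≈ 93.911
  n=3: λ₃ = 27π² - 24.5241 ≈ 241.955
Since 3π² ≈ 29.609 > 24.5241, all λₙ > 0.
The n=1 mode decays slowest → dominates as t → ∞.
Asymptotic: u ~ c₁ sin(πx/1) e^{-λ₁t} with decay rate λ₁ ≈ 5.085.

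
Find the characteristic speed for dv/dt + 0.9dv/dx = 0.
Speed = 0.9. Information travels along x - 0.9t = const (rightward).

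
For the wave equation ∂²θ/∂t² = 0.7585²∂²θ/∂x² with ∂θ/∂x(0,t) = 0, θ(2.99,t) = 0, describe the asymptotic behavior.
θ oscillates (no decay). Energy is conserved; the solution oscillates indefinitely as standing waves.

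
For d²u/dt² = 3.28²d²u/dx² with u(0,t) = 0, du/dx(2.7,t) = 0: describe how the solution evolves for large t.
u oscillates (no decay). Energy is conserved; the solution oscillates indefinitely as standing waves.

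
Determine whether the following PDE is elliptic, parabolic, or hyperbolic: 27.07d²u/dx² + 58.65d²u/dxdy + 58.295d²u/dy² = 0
Coefficients: A = 27.07, B = 58.65, C = 58.295. B² - 4AC = -2872.3601, which is negative, so the equation is elliptic.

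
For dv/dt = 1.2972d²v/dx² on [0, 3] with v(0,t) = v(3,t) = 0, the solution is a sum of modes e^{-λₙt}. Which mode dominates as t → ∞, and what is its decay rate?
Eigenvalues: λₙ = 1.2972n²π²/3².
First three modes:
  n=1: λ₁ = 1.2972π²/3² ≈ 1.423
  n=2: λ₂ = 5.1888π²/3² ≈ 5.69 (4× faster decay)
  n=3: λ₃ = 11.6748π²/3² ≈ 12.803 (9× faster decay)
As t → ∞, higher modes decay exponentially faster. The n=1 mode dominates: v ~ c₁ sin(πx/3) e^{-λ₁t}.
Decay rate: λ₁ = 1.2972π²/3² ≈ 1.423.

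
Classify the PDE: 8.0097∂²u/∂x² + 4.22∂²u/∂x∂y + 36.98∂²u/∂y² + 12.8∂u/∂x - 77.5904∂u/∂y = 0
A = 8.0097, B = 4.22, C = 36.98. Discriminant B² - 4AC = -1166.986424. Since -1166.986424 < 0, elliptic.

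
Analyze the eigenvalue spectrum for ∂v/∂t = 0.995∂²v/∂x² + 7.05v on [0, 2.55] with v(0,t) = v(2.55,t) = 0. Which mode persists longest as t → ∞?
Eigenvalues: λₙ = 0.995n²π²/2.55² - 7.05.
First three modes:
  n=1: λ₁ = 0.995π²/2.55² - 7.05 ≈ -5.54
  n=2: λ₂ = 3.98π²/2.55² - 7.05 ≈ -1.009
  n=3: λ₃ = 8.955π²/2.55² - 7.05 ≈ 6.542
Since 0.995π²/2.55² ≈ 1.51 < 7.05, λ₁ < 0.
The n=1 mode grows fastest (−λₙ is largest for n=1) → dominates.
Asymptotic: v ~ c₁ sin(πx/2.55) e^{5.54t} (exponential growth at rate −λ₁ ≈ 5.54).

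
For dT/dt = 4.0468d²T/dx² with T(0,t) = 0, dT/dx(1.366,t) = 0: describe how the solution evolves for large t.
T → 0. Heat escapes through the Dirichlet boundary.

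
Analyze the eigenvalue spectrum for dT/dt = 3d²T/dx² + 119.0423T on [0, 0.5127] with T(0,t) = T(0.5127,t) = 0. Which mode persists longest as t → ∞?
Eigenvalues: λₙ = 3n²π²/0.5127² - 119.0423.
First three modes:
  n=1: λ₁ = 3π²/0.5127² - 119.0423 ≈ -6.402
  n=2: λ₂ = 12π²/0.5127² - 119.0423 ≈ 331.519
  n=3: λ₃ = 27π²/0.5127² - 119.0423 ≈ 894.722
Since 3π²/0.5127² ≈ 112.64 < 119.0423, λ₁ < 0.
The n=1 mode grows fastest (−λₙ is largest for n=1) → dominates.
Asymptotic: T ~ c₁ sin(πx/0.5127) e^{6.402t} (exponential growth at rate −λ₁ ≈ 6.402).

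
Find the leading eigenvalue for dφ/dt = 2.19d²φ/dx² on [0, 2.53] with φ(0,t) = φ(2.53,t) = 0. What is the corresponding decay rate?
Eigenvalues: λₙ = 2.19n²π²/2.53².
First three modes:
  n=1: λ₁ = 2.19π²/2.53² ≈ 3.377
  n=2: λ₂ = 8.76π²/2.53² ≈ 13.507 (4× faster decay)
  n=3: λ₃ = 19.71π²/2.53² ≈ 30.391 (9× faster decay)
As t → ∞, higher modes decay exponentially faster. The n=1 mode dominates: φ ~ c₁ sin(πx/2.53) e^{-λ₁t}.
Decay rate: λ₁ = 2.19π²/2.53² ≈ 3.377.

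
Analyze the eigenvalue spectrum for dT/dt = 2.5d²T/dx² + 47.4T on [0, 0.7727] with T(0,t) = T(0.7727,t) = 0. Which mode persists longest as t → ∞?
Eigenvalues: λₙ = 2.5n²π²/0.7727² - 47.4.
First three modes:
  n=1: λ₁ = 2.5π²/0.7727² - 47.4 ≈ -6.075
  n=2: λ₂ = 10π²/0.7727² - 47.4 ≈ 117.902
  n=3: λ₃ = 22.5π²/0.7727² - 47.4 ≈ 324.529
Since 2.5π²/0.7727² ≈ 41.325 < 47.4, λ₁ < 0.
The n=1 mode grows fastest (−λₙ is largest for n=1) → dominates.
Asymptotic: T ~ c₁ sin(πx/0.7727) e^{6.075t} (exponential growth at rate −λ₁ ≈ 6.075).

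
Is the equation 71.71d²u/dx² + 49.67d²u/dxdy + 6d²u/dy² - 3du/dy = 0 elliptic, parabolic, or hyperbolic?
Computing B² - 4AC with A = 71.71, B = 49.67, C = 6: discriminant = 746.0689 (positive). Answer: hyperbolic.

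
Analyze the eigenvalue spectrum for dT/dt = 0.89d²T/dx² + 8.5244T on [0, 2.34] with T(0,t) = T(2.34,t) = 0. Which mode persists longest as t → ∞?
Eigenvalues: λₙ = 0.89n²π²/2.34² - 8.5244.
First three modes:
  n=1: λ₁ = 0.89π²/2.34² - 8.5244 ≈ -6.92
  n=2: λ₂ = 3.56π²/2.34² - 8.5244 ≈ -2.108
  n=3: λ₃ = 8.01π²/2.34² - 8.5244 ≈ 5.913
Since 0.89π²/2.34² ≈ 1.604 < 8.5244, λ₁ < 0.
The n=1 mode grows fastest (−λₙ is largest for n=1) → dominates.
Asymptotic: T ~ c₁ sin(πx/2.34) e^{6.92t} (exponential growth at rate −λ₁ ≈ 6.92).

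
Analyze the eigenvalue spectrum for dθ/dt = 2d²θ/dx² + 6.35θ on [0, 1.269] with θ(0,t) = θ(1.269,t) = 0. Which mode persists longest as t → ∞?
Eigenvalues: λₙ = 2n²π²/1.269² - 6.35.
First three modes:
  n=1: λ₁ = 2π²/1.269² - 6.35 ≈ 5.908
  n=2: λ₂ = 8π²/1.269² - 6.35 ≈ 42.681
  n=3: λ₃ = 18π²/1.269² - 6.35 ≈ 103.969
Since 2π²/1.269² ≈ 12.258 > 6.35, all λₙ > 0.
The n=1 mode decays slowest → dominates as t → ∞.
Asymptotic: θ ~ c₁ sin(πx/1.269) e^{-λ₁t} with decay rate λ₁ ≈ 5.908.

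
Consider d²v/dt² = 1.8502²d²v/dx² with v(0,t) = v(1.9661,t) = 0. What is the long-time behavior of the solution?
As t → ∞, v oscillates (no decay). Energy is conserved; the solution oscillates indefinitely as standing waves.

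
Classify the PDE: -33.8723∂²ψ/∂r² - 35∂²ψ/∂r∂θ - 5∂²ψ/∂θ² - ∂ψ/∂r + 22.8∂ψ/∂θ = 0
A = -33.8723, B = -35, C = -5. Discriminant B² - 4AC = 547.554. Since 547.554 > 0, hyperbolic.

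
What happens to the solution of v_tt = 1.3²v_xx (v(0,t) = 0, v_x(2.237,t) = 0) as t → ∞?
v oscillates (no decay). Energy is conserved; the solution oscillates indefinitely as standing waves.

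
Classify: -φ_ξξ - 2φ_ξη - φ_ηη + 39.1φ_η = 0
Parabolic (discriminant = 0).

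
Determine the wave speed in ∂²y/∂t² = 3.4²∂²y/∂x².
Speed = 3.4. Information travels along characteristics x = x₀ ± 3.4t.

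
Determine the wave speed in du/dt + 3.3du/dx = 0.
Speed = 3.3. Information travels along x - 3.3t = const (rightward).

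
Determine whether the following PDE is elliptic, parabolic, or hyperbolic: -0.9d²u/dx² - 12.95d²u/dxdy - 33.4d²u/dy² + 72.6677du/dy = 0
Coefficients: A = -0.9, B = -12.95, C = -33.4. B² - 4AC = 47.4625, which is positive, so the equation is hyperbolic.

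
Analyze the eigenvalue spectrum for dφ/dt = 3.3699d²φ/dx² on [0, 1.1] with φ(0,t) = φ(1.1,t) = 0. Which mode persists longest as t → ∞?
Eigenvalues: λₙ = 3.3699n²π²/1.1².
First three modes:
  n=1: λ₁ = 3.3699π²/1.1² ≈ 27.487
  n=2: λ₂ = 13.4796π²/1.1² ≈ 109.949 (4× faster decay)
  n=3: λ₃ = 30.3291π²/1.1² ≈ 247.385 (9× faster decay)
As t → ∞, higher modes decay exponentially faster. The n=1 mode dominates: φ ~ c₁ sin(πx/1.1) e^{-λ₁t}.
Decay rate: λ₁ = 3.3699π²/1.1² ≈ 27.487.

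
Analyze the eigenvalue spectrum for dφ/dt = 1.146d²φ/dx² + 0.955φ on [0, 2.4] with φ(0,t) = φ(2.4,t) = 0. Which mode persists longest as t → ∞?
Eigenvalues: λₙ = 1.146n²π²/2.4² - 0.955.
First three modes:
  n=1: λ₁ = 1.146π²/2.4² - 0.955 ≈ 1.009
  n=2: λ₂ = 4.584π²/2.4² - 0.955 ≈ 6.9
  n=3: λ₃ = 10.314π²/2.4² - 0.955 ≈ 16.718
Since 1.146π²/2.4² ≈ 1.964 > 0.955, all λₙ > 0.
The n=1 mode decays slowest → dominates as t → ∞.
Asymptotic: φ ~ c₁ sin(πx/2.4) e^{-λ₁t} with decay rate λ₁ ≈ 1.009.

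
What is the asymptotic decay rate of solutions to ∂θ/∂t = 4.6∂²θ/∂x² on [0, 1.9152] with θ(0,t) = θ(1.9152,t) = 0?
Eigenvalues: λₙ = 4.6n²π²/1.9152².
First three modes:
  n=1: λ₁ = 4.6π²/1.9152² ≈ 12.377
  n=2: λ₂ = 18.4π²/1.9152² ≈ 49.51 (4× faster decay)
  n=3: λ₃ = 41.4π²/1.9152² ≈ 111.397 (9× faster decay)
As t → ∞, higher modes decay exponentially faster. The n=1 mode dominates: θ ~ c₁ sin(πx/1.9152) e^{-λ₁t}.
Decay rate: λ₁ = 4.6π²/1.9152² ≈ 12.377.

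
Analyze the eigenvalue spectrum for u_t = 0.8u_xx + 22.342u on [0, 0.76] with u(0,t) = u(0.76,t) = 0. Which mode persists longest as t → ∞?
Eigenvalues: λₙ = 0.8n²π²/0.76² - 22.342.
First three modes:
  n=1: λ₁ = 0.8π²/0.76² - 22.342 ≈ -8.672
  n=2: λ₂ = 3.2π²/0.76² - 22.342 ≈ 32.337
  n=3: λ₃ = 7.2π²/0.76² - 22.342 ≈ 100.686
Since 0.8π²/0.76² ≈ 13.67 < 22.342, λ₁ < 0.
The n=1 mode grows fastest (−λₙ is largest for n=1) → dominates.
Asymptotic: u ~ c₁ sin(πx/0.76) e^{8.672t} (exponential growth at rate −λ₁ ≈ 8.672).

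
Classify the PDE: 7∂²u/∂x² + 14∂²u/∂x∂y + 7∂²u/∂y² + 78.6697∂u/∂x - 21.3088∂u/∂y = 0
A = 7, B = 14, C = 7. Discriminant B² - 4AC = 0. Since 0 = 0, parabolic.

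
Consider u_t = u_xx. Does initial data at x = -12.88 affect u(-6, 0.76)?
Yes, for any finite x. The heat equation has infinite propagation speed, so all initial data affects all points at any t > 0.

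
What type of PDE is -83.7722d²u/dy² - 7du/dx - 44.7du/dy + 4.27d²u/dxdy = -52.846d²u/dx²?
Rewriting in standard form: 52.846d²u/dx² + 4.27d²u/dxdy - 83.7722d²u/dy² - 7du/dx - 44.7du/dy = 0. With A = 52.846, B = 4.27, C = -83.7722, the discriminant is 17726.3356248. This is a hyperbolic PDE.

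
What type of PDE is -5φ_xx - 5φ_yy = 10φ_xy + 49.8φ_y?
Rewriting in standard form: -5φ_xx - 10φ_xy - 5φ_yy - 49.8φ_y = 0. With A = -5, B = -10, C = -5, the discriminant is 0. This is a parabolic PDE.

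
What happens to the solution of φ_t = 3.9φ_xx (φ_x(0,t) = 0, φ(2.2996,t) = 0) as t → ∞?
φ → 0. Heat escapes through the Dirichlet boundary.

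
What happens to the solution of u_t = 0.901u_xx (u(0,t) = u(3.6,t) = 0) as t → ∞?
u → 0. Heat diffuses out through both boundaries.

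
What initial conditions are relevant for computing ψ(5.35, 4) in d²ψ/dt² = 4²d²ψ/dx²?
Domain of dependence: [-10.65, 21.35]. Signals travel at speed 4, so data within |x - 5.35| ≤ 4·4 = 16 can reach the point.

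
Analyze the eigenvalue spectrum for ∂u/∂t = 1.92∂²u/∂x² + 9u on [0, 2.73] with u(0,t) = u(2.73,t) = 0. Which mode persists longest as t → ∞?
Eigenvalues: λₙ = 1.92n²π²/2.73² - 9.
First three modes:
  n=1: λ₁ = 1.92π²/2.73² - 9 ≈ -6.457
  n=2: λ₂ = 7.68π²/2.73² - 9 ≈ 1.17
  n=3: λ₃ = 17.28π²/2.73² - 9 ≈ 13.883
Since 1.92π²/2.73² ≈ 2.543 < 9, λ₁ < 0.
The n=1 mode grows fastest (−λₙ is largest for n=1) → dominates.
Asymptotic: u ~ c₁ sin(πx/2.73) e^{6.457t} (exponential growth at rate −λ₁ ≈ 6.457).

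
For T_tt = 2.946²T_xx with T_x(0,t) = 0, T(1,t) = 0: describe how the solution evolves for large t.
T oscillates (no decay). Energy is conserved; the solution oscillates indefinitely as standing waves.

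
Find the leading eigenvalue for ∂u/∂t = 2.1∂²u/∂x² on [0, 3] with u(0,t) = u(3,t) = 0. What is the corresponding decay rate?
Eigenvalues: λₙ = 2.1n²π²/3².
First three modes:
  n=1: λ₁ = 2.1π²/3² ≈ 2.303
  n=2: λ₂ = 8.4π²/3² ≈ 9.212 (4× faster decay)
  n=3: λ₃ = 18.9π²/3² ≈ 20.726 (9× faster decay)
As t → ∞, higher modes decay exponentially faster. The n=1 mode dominates: u ~ c₁ sin(πx/3) e^{-λ₁t}.
Decay rate: λ₁ = 2.1π²/3² ≈ 2.303.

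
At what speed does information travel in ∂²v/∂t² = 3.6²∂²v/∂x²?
Speed = 3.6. Information travels along characteristics x = x₀ ± 3.6t.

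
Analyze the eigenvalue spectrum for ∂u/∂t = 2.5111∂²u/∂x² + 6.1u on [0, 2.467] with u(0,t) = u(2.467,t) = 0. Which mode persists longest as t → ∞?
Eigenvalues: λₙ = 2.5111n²π²/2.467² - 6.1.
First three modes:
  n=1: λ₁ = 2.5111π²/2.467² - 6.1 ≈ -2.028
  n=2: λ₂ = 10.0444π²/2.467² - 6.1 ≈ 10.189
  n=3: λ₃ = 22.5999π²/2.467² - 6.1 ≈ 30.549
Since 2.5111π²/2.467² ≈ 4.072 < 6.1, λ₁ < 0.
The n=1 mode grows fastest (−λₙ is largest for n=1) → dominates.
Asymptotic: u ~ c₁ sin(πx/2.467) e^{2.028t} (exponential growth at rate −λ₁ ≈ 2.028).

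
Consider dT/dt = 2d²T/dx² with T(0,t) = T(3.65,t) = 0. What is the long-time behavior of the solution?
As t → ∞, T → 0. Heat diffuses out through both boundaries.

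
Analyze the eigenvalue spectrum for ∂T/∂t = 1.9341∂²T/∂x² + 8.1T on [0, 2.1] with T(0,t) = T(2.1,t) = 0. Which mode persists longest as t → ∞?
Eigenvalues: λₙ = 1.9341n²π²/2.1² - 8.1.
First three modes:
  n=1: λ₁ = 1.9341π²/2.1² - 8.1 ≈ -3.771
  n=2: λ₂ = 7.7364π²/2.1² - 8.1 ≈ 9.214
  n=3: λ₃ = 17.4069π²/2.1² - 8.1 ≈ 30.857
Since 1.9341π²/2.1² ≈ 4.329 < 8.1, λ₁ < 0.
The n=1 mode grows fastest (−λₙ is largest for n=1) → dominates.
Asymptotic: T ~ c₁ sin(πx/2.1) e^{3.771t} (exponential growth at rate −λ₁ ≈ 3.771).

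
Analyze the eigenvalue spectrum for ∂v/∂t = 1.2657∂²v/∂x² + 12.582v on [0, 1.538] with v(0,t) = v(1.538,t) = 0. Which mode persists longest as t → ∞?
Eigenvalues: λₙ = 1.2657n²π²/1.538² - 12.582.
First three modes:
  n=1: λ₁ = 1.2657π²/1.538² - 12.582 ≈ -7.301
  n=2: λ₂ = 5.0628π²/1.538² - 12.582 ≈ 8.542
  n=3: λ₃ = 11.3913π²/1.538² - 12.582 ≈ 34.947
Since 1.2657π²/1.538² ≈ 5.281 < 12.582, λ₁ < 0.
The n=1 mode grows fastest (−λₙ is largest for n=1) → dominates.
Asymptotic: v ~ c₁ sin(πx/1.538) e^{7.301t} (exponential growth at rate −λ₁ ≈ 7.301).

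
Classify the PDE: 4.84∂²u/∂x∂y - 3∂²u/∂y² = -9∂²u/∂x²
Rewriting in standard form: 9∂²u/∂x² + 4.84∂²u/∂x∂y - 3∂²u/∂y² = 0. A = 9, B = 4.84, C = -3. Discriminant B² - 4AC = 131.4256. Since 131.4256 > 0, hyperbolic.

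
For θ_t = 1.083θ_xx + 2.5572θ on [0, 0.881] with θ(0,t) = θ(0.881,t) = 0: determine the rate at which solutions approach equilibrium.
Eigenvalues: λₙ = 1.083n²π²/0.881² - 2.5572.
First three modes:
  n=1: λ₁ = 1.083π²/0.881² - 2.5572 ≈ 11.214
  n=2: λ₂ = 4.332π²/0.881² - 2.5572 ≈ 52.528
  n=3: λ₃ = 9.747π²/0.881² - 2.5572 ≈ 121.385
Since 1.083π²/0.881² ≈ 13.771 > 2.5572, all λₙ > 0.
The n=1 mode decays slowest → dominates as t → ∞.
Asymptotic: θ ~ c₁ sin(πx/0.881) e^{-λ₁t} with decay rate λ₁ ≈ 11.214.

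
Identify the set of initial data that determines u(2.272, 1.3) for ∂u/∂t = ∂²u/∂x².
The entire real line. The heat equation has infinite propagation speed: any initial disturbance instantly affects all points (though exponentially small far away).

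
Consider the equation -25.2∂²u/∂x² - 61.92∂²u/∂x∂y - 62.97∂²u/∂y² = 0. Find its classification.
Elliptic. (A = -25.2, B = -61.92, C = -62.97 gives B² - 4AC = -2513.2896.)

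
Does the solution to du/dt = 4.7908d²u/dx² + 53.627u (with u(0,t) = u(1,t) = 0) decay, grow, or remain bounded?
u grows unboundedly. Reaction dominates diffusion (r=53.627 > κπ²/L²≈47.28); solution grows exponentially.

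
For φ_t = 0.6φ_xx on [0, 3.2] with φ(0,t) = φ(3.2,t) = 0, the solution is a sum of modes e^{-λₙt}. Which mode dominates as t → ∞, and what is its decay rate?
Eigenvalues: λₙ = 0.6n²π²/3.2².
First three modes:
  n=1: λ₁ = 0.6π²/3.2² ≈ 0.578
  n=2: λ₂ = 2.4π²/3.2² ≈ 2.313 (4× faster decay)
  n=3: λ₃ = 5.4π²/3.2² ≈ 5.205 (9× faster decay)
As t → ∞, higher modes decay exponentially faster. The n=1 mode dominates: φ ~ c₁ sin(πx/3.2) e^{-λ₁t}.
Decay rate: λ₁ = 0.6π²/3.2² ≈ 0.578.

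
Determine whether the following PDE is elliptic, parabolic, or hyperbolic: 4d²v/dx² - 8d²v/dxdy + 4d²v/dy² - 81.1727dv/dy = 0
Coefficients: A = 4, B = -8, C = 4. B² - 4AC = 0, which is zero, so the equation is parabolic.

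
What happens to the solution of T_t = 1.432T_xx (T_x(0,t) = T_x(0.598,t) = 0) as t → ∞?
T → constant (steady state). Heat is conserved (no flux at boundaries); solution approaches the spatial average.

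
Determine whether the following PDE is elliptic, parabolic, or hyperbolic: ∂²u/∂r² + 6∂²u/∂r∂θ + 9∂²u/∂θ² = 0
Coefficients: A = 1, B = 6, C = 9. B² - 4AC = 0, which is zero, so the equation is parabolic.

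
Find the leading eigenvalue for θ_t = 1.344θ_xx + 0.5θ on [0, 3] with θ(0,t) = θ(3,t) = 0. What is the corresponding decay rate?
Eigenvalues: λₙ = 1.344n²π²/3² - 0.5.
First three modes:
  n=1: λ₁ = 1.344π²/3² - 0.5 ≈ 0.974
  n=2: λ₂ = 5.376π²/3² - 0.5 ≈ 5.395
  n=3: λ₃ = 12.096π²/3² - 0.5 ≈ 12.765
Since 1.344π²/3² ≈ 1.474 > 0.5, all λₙ > 0.
The n=1 mode decays slowest → dominates as t → ∞.
Asymptotic: θ ~ c₁ sin(πx/3) e^{-λ₁t} with decay rate λ₁ ≈ 0.974.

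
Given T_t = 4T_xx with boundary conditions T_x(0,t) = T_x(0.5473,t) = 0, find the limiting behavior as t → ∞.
T → constant (steady state). Heat is conserved (no flux at boundaries); solution approaches the spatial average.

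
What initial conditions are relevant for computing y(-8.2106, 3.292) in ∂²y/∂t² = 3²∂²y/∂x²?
Domain of dependence: [-18.0866, 1.6654]. Signals travel at speed 3, so data within |x - -8.2106| ≤ 3·3.292 = 9.876 can reach the point.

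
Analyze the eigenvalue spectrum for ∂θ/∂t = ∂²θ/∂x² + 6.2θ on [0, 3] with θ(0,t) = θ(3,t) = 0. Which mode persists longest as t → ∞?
Eigenvalues: λₙ = n²π²/3² - 6.2.
First three modes:
  n=1: λ₁ = π²/3² - 6.2 ≈ -5.103
  n=2: λ₂ = 4π²/3² - 6.2 ≈ -1.814
  n=3: λ₃ = 9π²/3² - 6.2 ≈ 3.67
Since π²/3² ≈ 1.097 < 6.2, λ₁ < 0.
The n=1 mode grows fastest (−λₙ is largest for n=1) → dominates.
Asymptotic: θ ~ c₁ sin(πx/3) e^{5.103t} (exponential growth at rate −λ₁ ≈ 5.103).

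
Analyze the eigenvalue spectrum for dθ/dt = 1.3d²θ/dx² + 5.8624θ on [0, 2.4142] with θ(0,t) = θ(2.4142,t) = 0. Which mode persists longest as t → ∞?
Eigenvalues: λₙ = 1.3n²π²/2.4142² - 5.8624.
First three modes:
  n=1: λ₁ = 1.3π²/2.4142² - 5.8624 ≈ -3.661
  n=2: λ₂ = 5.2π²/2.4142² - 5.8624 ≈ 2.943
  n=3: λ₃ = 11.7π²/2.4142² - 5.8624 ≈ 13.95
Since 1.3π²/2.4142² ≈ 2.201 < 5.8624, λ₁ < 0.
The n=1 mode grows fastest (−λₙ is largest for n=1) → dominates.
Asymptotic: θ ~ c₁ sin(πx/2.4142) e^{3.661t} (exponential growth at rate −λ₁ ≈ 3.661).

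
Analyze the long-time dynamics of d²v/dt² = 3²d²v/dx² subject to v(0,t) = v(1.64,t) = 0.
Long-time behavior: v oscillates (no decay). Energy is conserved; the solution oscillates indefinitely as standing waves.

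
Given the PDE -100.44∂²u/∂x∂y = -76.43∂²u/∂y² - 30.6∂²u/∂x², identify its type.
Rewriting in standard form: 30.6∂²u/∂x² - 100.44∂²u/∂x∂y + 76.43∂²u/∂y² = 0. The second-order coefficients are A = 30.6, B = -100.44, C = 76.43. Since B² - 4AC = 733.1616 > 0, this is a hyperbolic PDE.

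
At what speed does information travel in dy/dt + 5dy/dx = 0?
Speed = 5. Information travels along x - 5t = const (rightward).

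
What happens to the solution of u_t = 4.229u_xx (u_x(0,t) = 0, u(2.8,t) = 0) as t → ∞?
u → 0. Heat escapes through the Dirichlet boundary.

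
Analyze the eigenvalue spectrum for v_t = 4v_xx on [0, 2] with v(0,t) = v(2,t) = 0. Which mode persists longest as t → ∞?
Eigenvalues: λₙ = 4n²π²/2².
First three modes:
  n=1: λ₁ = 4π²/2² ≈ 9.87
  n=2: λ₂ = 16π²/2² ≈ 39.478 (4× faster decay)
  n=3: λ₃ = 36π²/2² ≈ 88.826 (9× faster decay)
As t → ∞, higher modes decay exponentially faster. The n=1 mode dominates: v ~ c₁ sin(πx/2) e^{-λ₁t}.
Decay rate: λ₁ = 4π²/2² ≈ 9.87.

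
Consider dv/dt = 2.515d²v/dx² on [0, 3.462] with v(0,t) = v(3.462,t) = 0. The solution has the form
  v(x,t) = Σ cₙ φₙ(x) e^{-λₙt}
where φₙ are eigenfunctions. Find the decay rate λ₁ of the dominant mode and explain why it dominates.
Eigenvalues: λₙ = 2.515n²π²/3.462².
First three modes:
  n=1: λ₁ = 2.515π²/3.462² ≈ 2.071
  n=2: λ₂ = 10.06π²/3.462² ≈ 8.284 (4× faster decay)
  n=3: λ₃ = 22.635π²/3.462² ≈ 18.639 (9× faster decay)
As t → ∞, higher modes decay exponentially faster. The n=1 mode dominates: v ~ c₁ sin(πx/3.462) e^{-λ₁t}.
Decay rate: λ₁ = 2.515π²/3.462² ≈ 2.071.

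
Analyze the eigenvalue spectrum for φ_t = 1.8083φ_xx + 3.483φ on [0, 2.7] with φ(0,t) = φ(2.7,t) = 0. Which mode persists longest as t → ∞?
Eigenvalues: λₙ = 1.8083n²π²/2.7² - 3.483.
First three modes:
  n=1: λ₁ = 1.8083π²/2.7² - 3.483 ≈ -1.035
  n=2: λ₂ = 7.2332π²/2.7² - 3.483 ≈ 6.31
  n=3: λ₃ = 16.2747π²/2.7² - 3.483 ≈ 18.551
Since 1.8083π²/2.7² ≈ 2.448 < 3.483, λ₁ < 0.
The n=1 mode grows fastest (−λₙ is largest for n=1) → dominates.
Asymptotic: φ ~ c₁ sin(πx/2.7) e^{1.035t} (exponential growth at rate −λ₁ ≈ 1.035).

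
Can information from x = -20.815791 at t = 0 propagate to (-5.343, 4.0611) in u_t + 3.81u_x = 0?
Yes. The characteristic through (-5.343, 4.0611) passes through x = -20.815791.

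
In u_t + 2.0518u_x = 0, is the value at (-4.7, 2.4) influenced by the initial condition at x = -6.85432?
No. Only data at x = -9.62432 affects (-4.7, 2.4). Advection has one-way propagation along characteristics.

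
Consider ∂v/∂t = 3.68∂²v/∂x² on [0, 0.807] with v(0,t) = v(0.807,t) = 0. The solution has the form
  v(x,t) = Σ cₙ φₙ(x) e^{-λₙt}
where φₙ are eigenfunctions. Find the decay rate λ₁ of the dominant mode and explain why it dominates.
Eigenvalues: λₙ = 3.68n²π²/0.807².
First three modes:
  n=1: λ₁ = 3.68π²/0.807² ≈ 55.77
  n=2: λ₂ = 14.72π²/0.807² ≈ 223.08 (4× faster decay)
  n=3: λ₃ = 33.12π²/0.807² ≈ 501.93 (9× faster decay)
As t → ∞, higher modes decay exponentially faster. The n=1 mode dominates: v ~ c₁ sin(πx/0.807) e^{-λ₁t}.
Decay rate: λ₁ = 3.68π²/0.807² ≈ 55.77.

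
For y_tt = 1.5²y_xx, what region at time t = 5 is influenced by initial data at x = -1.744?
Domain of influence: [-9.244, 5.756]. Data at x = -1.744 spreads outward at speed 1.5.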